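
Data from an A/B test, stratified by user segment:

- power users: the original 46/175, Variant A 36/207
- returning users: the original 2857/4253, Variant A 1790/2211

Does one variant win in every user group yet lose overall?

Power users: the original 46/175 = 26.3%, Variant A 36/207 = 17.4% → the original
Returning users: the original 2857/4253 = 67.2%, Variant A 1790/2211 = 81.0% → Variant A
Overall: the original 2903/4428 = 65.6%, Variant A 1826/2418 = 75.5% → Variant A
Neither sweeps: the original wins 1 of 2 groups, Variant A wins 1. Variant A wins overall but not every group — no Simpson reversal.

No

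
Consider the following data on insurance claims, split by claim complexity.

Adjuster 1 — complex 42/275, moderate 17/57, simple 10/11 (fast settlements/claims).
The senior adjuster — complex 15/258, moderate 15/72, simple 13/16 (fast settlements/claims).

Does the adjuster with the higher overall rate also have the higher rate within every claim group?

Complex: Adjuster 1 42/275 = 15.3%, the senior adjuster 15/258 = 5.8% → Adjuster 1
Moderate: Adjuster 1 17/57 = 29.8%, the senior adjuster 15/72 = 20.8% → Adjuster 1
Simple: Adjuster 1 10/11 = 90.9%, the senior adjuster 13/16 = 81.2% → Adjuster 1
Overall: Adjuster 1 69/343 = 20.1%, the senior adjuster 43/346 = 12.4% → Adjuster 1
Adjuster 1 wins overall and in every claim group — no reversal.

Yes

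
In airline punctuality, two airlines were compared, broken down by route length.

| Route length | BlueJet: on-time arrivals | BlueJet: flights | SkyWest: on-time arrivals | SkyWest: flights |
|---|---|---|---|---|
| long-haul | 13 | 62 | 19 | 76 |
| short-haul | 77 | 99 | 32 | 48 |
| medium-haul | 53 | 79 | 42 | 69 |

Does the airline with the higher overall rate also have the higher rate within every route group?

Long-haul: BlueJet 13/62 = 21.0%, SkyWest 19/76 = 25.0% → SkyWest
Short-haul: BlueJet 77/99 = 77.8%, SkyWest 32/48 = 66.7% → BlueJet
Medium-haul: BlueJet 53/79 = 67.1%, SkyWest 42/69 = 60.9% → BlueJet
Overall: BlueJet 143/240 = 59.6%, SkyWest 93/193 = 48.2% → BlueJet
Neither sweeps: BlueJet wins 2 of 3 groups, SkyWest wins 1. BlueJet wins overall but not every group — no Simpson reversal.

No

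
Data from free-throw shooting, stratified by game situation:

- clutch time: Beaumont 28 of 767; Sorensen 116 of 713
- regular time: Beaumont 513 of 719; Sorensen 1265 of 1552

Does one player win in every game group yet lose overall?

Clutch time: Beaumont 28/767 = 3.7%, Sorensen 116/713 = 16.3% → Sorensen
Regular time: Beaumont 513/719 = 71.3%, Sorensen 1265/1552 = 81.5% → Sorensen
Overall: Beaumont 541/1486 = 36.4%, Sorensen 1381/2265 = 61.0% → Sorensen
Sorensen wins overall and in every game group — no reversal.

No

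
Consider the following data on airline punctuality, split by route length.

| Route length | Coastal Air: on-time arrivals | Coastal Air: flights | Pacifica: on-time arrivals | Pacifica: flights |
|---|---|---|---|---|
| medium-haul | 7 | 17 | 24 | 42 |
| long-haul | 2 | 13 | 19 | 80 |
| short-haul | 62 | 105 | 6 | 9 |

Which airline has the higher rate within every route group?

Pacifica

Medium-haul: Coastal Air 7/17 = 41.2%, Pacifica 24/42 = 57.1% → Pacifica
Long-haul: Coastal Air 2/13 = 15.4%, Pacifica 19/80 = 23.8% → Pacifica
Short-haul: Coastal Air 62/105 = 59.0%, Pacifica 6/9 = 66.7% → Pacifica
Pacifica has the higher rate in all 3 groups.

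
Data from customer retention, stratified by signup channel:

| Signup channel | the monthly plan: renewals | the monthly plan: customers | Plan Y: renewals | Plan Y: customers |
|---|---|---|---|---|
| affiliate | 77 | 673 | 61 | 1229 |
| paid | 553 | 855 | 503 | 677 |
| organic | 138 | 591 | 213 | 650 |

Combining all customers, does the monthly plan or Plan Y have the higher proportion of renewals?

Affiliate: the monthly plan 77/673 = 11.4%, Plan Y 61/1229 = 5.0% → the monthly plan
Paid: the monthly plan 553/855 = 64.7%, Plan Y 503/677 = 74.3% → Plan Y
Organic: the monthly plan 138/591 = 23.4%, Plan Y 213/650 = 32.8% → Plan Y
Overall: the monthly plan 768/2119 = 36.2%, Plan Y 777/2556 = 30.4% → the monthly plan
(Neither sweeps every signup group, but the monthly plan has the higher pooled rate.)

the monthly plan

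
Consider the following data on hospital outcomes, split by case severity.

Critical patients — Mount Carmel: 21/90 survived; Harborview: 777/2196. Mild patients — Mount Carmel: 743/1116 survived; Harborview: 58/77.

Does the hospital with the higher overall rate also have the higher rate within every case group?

Critical: Mount Carmel 21/90 = 23.3%, Harborview 777/2196 = 35.4% → Harborview
Mild: Mount Carmel 743/1116 = 66.6%, Harborview 58/77 = 75.3% → Harborview
Overall: Mount Carmel 764/1206 = 63.3%, Harborview 835/2273 = 36.7% → Mount Carmel
Harborview wins each case group but Mount Carmel wins overall — the comparison reverses. Harborview's patients skew toward critical, which has a lower base rate.

No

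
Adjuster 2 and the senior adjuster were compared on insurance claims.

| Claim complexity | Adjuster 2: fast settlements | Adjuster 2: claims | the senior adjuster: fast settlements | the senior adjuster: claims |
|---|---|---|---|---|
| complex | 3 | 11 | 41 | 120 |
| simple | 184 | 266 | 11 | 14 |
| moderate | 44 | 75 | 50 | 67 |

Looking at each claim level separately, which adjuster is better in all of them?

Complex: Adjuster 2 3/11 = 27.3%, the senior adjuster 41/120 = 34.2% → the senior adjuster
Simple: Adjuster 2 184/266 = 69.2%, the senior adjuster 11/14 = 78.6% → the senior adjuster
Moderate: Adjuster 2 44/75 = 58.7%, the senior adjuster 50/67 = 74.6% → the senior adjuster
The senior adjuster has the higher rate in all 3 groups.

the senior adjuster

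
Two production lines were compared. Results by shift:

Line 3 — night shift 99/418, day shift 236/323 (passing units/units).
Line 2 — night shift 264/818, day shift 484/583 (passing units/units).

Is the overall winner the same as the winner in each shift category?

Yes

Night shift: Line 3 99/418 = 23.7%, Line 2 264/818 = 32.3% → Line 2
Day shift: Line 3 236/323 = 73.1%, Line 2 484/583 = 83.0% → Line 2
Overall: Line 3 335/741 = 45.2%, Line 2 748/1401 = 53.4% → Line 2
Line 2 wins overall and in every shift group — no reversal.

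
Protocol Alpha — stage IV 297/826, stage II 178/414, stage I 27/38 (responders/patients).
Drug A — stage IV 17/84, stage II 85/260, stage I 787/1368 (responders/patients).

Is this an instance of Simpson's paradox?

Stage IV: Protocol Alpha 297/826 = 36.0%, Drug A 17/84 = 20.2% → Protocol Alpha
Stage II: Protocol Alpha 178/414 = 43.0%, Drug A 85/260 = 32.7% → Protocol Alpha
Stage I: Protocol Alpha 27/38 = 71.1%, Drug A 787/1368 = 57.5% → Protocol Alpha
Overall: Protocol Alpha 502/1278 = 39.3%, Drug A 889/1712 = 51.9% → Drug A
Protocol Alpha wins each disease group but Drug A wins overall — the comparison reverses. Protocol Alpha's patients skew toward stage IV, which has a lower base rate.

Yes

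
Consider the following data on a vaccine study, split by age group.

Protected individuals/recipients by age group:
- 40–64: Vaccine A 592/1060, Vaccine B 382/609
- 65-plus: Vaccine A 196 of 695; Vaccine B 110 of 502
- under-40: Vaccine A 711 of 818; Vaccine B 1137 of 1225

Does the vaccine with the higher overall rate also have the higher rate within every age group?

No

40–64: Vaccine A 592/1060 = 55.8%, Vaccine B 382/609 = 62.7% → Vaccine B
65-plus: Vaccine A 196/695 = 28.2%, Vaccine B 110/502 = 21.9% → Vaccine A
Under-40: Vaccine A 711/818 = 86.9%, Vaccine B 1137/1225 = 92.8% → Vaccine B
Overall: Vaccine A 1499/2573 = 58.3%, Vaccine B 1629/2336 = 69.7% → Vaccine B
Neither sweeps: Vaccine A wins 1 of 3 groups, Vaccine B wins 2. Vaccine B wins overall but not every group — no Simpson reversal.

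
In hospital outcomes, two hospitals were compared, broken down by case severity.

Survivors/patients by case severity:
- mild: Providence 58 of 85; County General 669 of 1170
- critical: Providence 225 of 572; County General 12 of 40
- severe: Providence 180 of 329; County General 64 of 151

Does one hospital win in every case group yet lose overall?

Mild: Providence 58/85 = 68.2%, County General 669/1170 = 57.2% → Providence
Critical: Providence 225/572 = 39.3%, County General 12/40 = 30.0% → Providence
Severe: Providence 180/329 = 54.7%, County General 64/151 = 42.4% → Providence
Overall: Providence 463/986 = 47.0%, County General 745/1361 = 54.7% → County General
Providence wins each case group but County General wins overall — the comparison reverses. Providence's patients skew toward critical, which has a lower base rate.

Yes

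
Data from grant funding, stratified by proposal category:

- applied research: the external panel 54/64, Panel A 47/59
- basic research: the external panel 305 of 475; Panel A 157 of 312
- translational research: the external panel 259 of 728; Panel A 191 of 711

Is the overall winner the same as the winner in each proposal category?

Yes

Applied research: the external panel 54/64 = 84.4%, Panel A 47/59 = 79.7% → the external panel
Basic research: the external panel 305/475 = 64.2%, Panel A 157/312 = 50.3% → the external panel
Translational research: the external panel 259/728 = 35.6%, Panel A 191/711 = 26.9% → the external panel
Overall: the external panel 618/1267 = 48.8%, Panel A 395/1082 = 36.5% → the external panel
The external panel wins overall and in every proposal group — no reversal.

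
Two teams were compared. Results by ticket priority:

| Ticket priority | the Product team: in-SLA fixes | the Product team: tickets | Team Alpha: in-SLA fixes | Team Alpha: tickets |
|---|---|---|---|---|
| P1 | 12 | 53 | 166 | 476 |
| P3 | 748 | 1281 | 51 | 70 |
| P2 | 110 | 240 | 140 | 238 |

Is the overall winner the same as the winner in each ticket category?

P1: the Product team 12/53 = 22.6%, Team Alpha 166/476 = 34.9% → Team Alpha
P3: the Product team 748/1281 = 58.4%, Team Alpha 51/70 = 72.9% → Team Alpha
P2: the Product team 110/240 = 45.8%, Team Alpha 140/238 = 58.8% → Team Alpha
Overall: the Product team 870/1574 = 55.3%, Team Alpha 357/784 = 45.5% → the Product team
Team Alpha wins each ticket group but the Product team wins overall — the comparison reverses. Team Alpha's tickets skew toward P1, which has a lower base rate.

No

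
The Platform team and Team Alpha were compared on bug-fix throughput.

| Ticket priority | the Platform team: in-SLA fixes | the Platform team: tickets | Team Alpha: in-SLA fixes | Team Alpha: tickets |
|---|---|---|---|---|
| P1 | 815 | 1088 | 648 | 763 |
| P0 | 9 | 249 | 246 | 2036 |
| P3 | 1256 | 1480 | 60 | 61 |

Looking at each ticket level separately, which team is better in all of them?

Team Alpha

P1: the Platform team 815/1088 = 74.9%, Team Alpha 648/763 = 84.9% → Team Alpha
P0: the Platform team 9/249 = 3.6%, Team Alpha 246/2036 = 12.1% → Team Alpha
P3: the Platform team 1256/1480 = 84.9%, Team Alpha 60/61 = 98.4% → Team Alpha
Team Alpha has the higher rate in all 3 groups.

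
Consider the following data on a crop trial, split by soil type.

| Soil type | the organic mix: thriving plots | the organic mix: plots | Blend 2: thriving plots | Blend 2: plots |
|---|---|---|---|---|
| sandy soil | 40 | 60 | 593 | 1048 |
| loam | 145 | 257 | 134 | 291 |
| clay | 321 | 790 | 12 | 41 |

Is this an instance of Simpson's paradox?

Sandy soil: the organic mix 40/60 = 66.7%, Blend 2 593/1048 = 56.6% → the organic mix
Loam: the organic mix 145/257 = 56.4%, Blend 2 134/291 = 46.0% → the organic mix
Clay: the organic mix 321/790 = 40.6%, Blend 2 12/41 = 29.3% → the organic mix
Overall: the organic mix 506/1107 = 45.7%, Blend 2 739/1380 = 53.6% → Blend 2
The organic mix wins each soil group but Blend 2 wins overall — the comparison reverses. The organic mix's plots skew toward clay, which has a lower base rate.

Yes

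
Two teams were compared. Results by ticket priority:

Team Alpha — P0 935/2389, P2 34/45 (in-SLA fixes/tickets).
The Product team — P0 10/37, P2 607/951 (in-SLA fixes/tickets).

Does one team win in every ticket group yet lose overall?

Yes

P0: Team Alpha 935/2389 = 39.1%, the Product team 10/37 = 27.0% → Team Alpha
P2: Team Alpha 34/45 = 75.6%, the Product team 607/951 = 63.8% → Team Alpha
Overall: Team Alpha 969/2434 = 39.8%, the Product team 617/988 = 62.4% → the Product team
Team Alpha wins each ticket group but the Product team wins overall — the comparison reverses. Team Alpha's tickets skew toward P0, which has a lower base rate.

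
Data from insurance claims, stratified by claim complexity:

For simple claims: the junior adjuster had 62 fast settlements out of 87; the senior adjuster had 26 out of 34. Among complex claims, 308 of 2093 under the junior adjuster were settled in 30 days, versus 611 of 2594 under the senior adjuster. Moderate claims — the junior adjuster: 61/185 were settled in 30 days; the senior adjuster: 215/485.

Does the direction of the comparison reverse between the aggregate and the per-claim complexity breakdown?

Simple: the junior adjuster 62/87 = 71.3%, the senior adjuster 26/34 = 76.5% → the senior adjuster
Complex: the junior adjuster 308/2093 = 14.7%, the senior adjuster 611/2594 = 23.6% → the senior adjuster
Moderate: the junior adjuster 61/185 = 33.0%, the senior adjuster 215/485 = 44.3% → the senior adjuster
Overall: the junior adjuster 431/2365 = 18.2%, the senior adjuster 852/3113 = 27.4% → the senior adjuster
The senior adjuster wins overall and in every claim group — no reversal.

No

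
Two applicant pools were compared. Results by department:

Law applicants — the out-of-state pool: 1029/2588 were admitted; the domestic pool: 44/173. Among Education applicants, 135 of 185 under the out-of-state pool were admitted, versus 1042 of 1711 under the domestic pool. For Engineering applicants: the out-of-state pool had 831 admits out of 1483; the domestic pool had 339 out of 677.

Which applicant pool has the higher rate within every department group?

the out-of-state pool

Law: the out-of-state pool 1029/2588 = 39.8%, the domestic pool 44/173 = 25.4% → the out-of-state pool
Education: the out-of-state pool 135/185 = 73.0%, the domestic pool 1042/1711 = 60.9% → the out-of-state pool
Engineering: the out-of-state pool 831/1483 = 56.0%, the domestic pool 339/677 = 50.1% → the out-of-state pool
The out-of-state pool has the higher rate in all 3 groups.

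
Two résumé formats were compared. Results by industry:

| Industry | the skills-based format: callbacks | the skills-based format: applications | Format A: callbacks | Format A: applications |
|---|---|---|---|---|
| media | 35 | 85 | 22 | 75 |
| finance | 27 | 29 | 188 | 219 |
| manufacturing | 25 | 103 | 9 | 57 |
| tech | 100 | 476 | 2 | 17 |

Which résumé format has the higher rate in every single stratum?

Media: the skills-based format 35/85 = 41.2%, Format A 22/75 = 29.3% → the skills-based format
Finance: the skills-based format 27/29 = 93.1%, Format A 188/219 = 85.8% → the skills-based format
Manufacturing: the skills-based format 25/103 = 24.3%, Format A 9/57 = 15.8% → the skills-based format
Tech: the skills-based format 100/476 = 21.0%, Format A 2/17 = 11.8% → the skills-based format
The skills-based format has the higher rate in all 4 groups.

the skills-based format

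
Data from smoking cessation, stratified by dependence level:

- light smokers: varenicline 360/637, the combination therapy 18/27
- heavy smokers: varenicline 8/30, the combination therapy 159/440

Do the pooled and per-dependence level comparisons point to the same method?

No

Light smokers: varenicline 360/637 = 56.5%, the combination therapy 18/27 = 66.7% → the combination therapy
Heavy smokers: varenicline 8/30 = 26.7%, the combination therapy 159/440 = 36.1% → the combination therapy
Overall: varenicline 368/667 = 55.2%, the combination therapy 177/467 = 37.9% → varenicline
The combination therapy wins each dependence group but varenicline wins overall — the comparison reverses. The combination therapy's participants skew toward heavy smokers, which has a lower base rate.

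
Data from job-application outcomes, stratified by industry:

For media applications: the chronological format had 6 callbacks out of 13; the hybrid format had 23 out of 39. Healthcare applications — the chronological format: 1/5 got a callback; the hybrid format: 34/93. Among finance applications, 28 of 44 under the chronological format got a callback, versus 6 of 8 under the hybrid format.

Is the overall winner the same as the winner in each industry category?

Media: the chronological format 6/13 = 46.2%, the hybrid format 23/39 = 59.0% → the hybrid format
Healthcare: the chronological format 1/5 = 20.0%, the hybrid format 34/93 = 36.6% → the hybrid format
Finance: the chronological format 28/44 = 63.6%, the hybrid format 6/8 = 75.0% → the hybrid format
Overall: the chronological format 35/62 = 56.5%, the hybrid format 63/140 = 45.0% → the chronological format
The hybrid format wins each industry group but the chronological format wins overall — the comparison reverses. The hybrid format's applications skew toward healthcare, which has a lower base rate.

No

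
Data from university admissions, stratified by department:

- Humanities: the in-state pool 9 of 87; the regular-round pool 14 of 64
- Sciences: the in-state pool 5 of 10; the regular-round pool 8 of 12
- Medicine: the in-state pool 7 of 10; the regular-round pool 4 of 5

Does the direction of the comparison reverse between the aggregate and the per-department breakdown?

Humanities: the in-state pool 9/87 = 10.3%, the regular-round pool 14/64 = 21.9% → the regular-round pool
Sciences: the in-state pool 5/10 = 50.0%, the regular-round pool 8/12 = 66.7% → the regular-round pool
Medicine: the in-state pool 7/10 = 70.0%, the regular-round pool 4/5 = 80.0% → the regular-round pool
Overall: the in-state pool 21/107 = 19.6%, the regular-round pool 26/81 = 32.1% → the regular-round pool
The regular-round pool wins overall and in every department group — no reversal.

No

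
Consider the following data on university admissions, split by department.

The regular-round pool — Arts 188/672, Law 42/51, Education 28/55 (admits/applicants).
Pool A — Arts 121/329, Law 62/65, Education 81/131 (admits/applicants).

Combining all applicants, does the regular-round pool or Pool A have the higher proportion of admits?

Pool A

Arts: the regular-round pool 188/672 = 28.0%, Pool A 121/329 = 36.8% → Pool A
Law: the regular-round pool 42/51 = 82.4%, Pool A 62/65 = 95.4% → Pool A
Education: the regular-round pool 28/55 = 50.9%, Pool A 81/131 = 61.8% → Pool A
Overall: the regular-round pool 258/778 = 33.2%, Pool A 264/525 = 50.3% → Pool A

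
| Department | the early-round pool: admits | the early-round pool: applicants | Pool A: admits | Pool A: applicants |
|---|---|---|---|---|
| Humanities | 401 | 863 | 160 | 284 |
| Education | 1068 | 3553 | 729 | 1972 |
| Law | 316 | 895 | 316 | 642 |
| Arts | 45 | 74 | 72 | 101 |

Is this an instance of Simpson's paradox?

Humanities: the early-round pool 401/863 = 46.5%, Pool A 160/284 = 56.3% → Pool A
Education: the early-round pool 1068/3553 = 30.1%, Pool A 729/1972 = 37.0% → Pool A
Law: the early-round pool 316/895 = 35.3%, Pool A 316/642 = 49.2% → Pool A
Arts: the early-round pool 45/74 = 60.8%, Pool A 72/101 = 71.3% → Pool A
Overall: the early-round pool 1830/5385 = 34.0%, Pool A 1277/2999 = 42.6% → Pool A
Pool A wins overall and in every department group — no reversal.

No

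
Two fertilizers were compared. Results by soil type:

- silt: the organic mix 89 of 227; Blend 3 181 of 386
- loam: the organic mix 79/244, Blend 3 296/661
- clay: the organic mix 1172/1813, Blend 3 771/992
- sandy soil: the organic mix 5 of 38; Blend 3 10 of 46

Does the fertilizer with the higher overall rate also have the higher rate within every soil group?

Yes

Silt: the organic mix 89/227 = 39.2%, Blend 3 181/386 = 46.9% → Blend 3
Loam: the organic mix 79/244 = 32.4%, Blend 3 296/661 = 44.8% → Blend 3
Clay: the organic mix 1172/1813 = 64.6%, Blend 3 771/992 = 77.7% → Blend 3
Sandy soil: the organic mix 5/38 = 13.2%, Blend 3 10/46 = 21.7% → Blend 3
Overall: the organic mix 1345/2322 = 57.9%, Blend 3 1258/2085 = 60.3% → Blend 3
Blend 3 wins overall and in every soil group — no reversal.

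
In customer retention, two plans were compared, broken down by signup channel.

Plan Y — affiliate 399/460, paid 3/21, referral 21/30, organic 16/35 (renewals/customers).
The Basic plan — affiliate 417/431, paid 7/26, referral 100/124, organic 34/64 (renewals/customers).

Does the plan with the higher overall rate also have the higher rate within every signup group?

Yes

Affiliate: Plan Y 399/460 = 86.7%, the Basic plan 417/431 = 96.8% → the Basic plan
Paid: Plan Y 3/21 = 14.3%, the Basic plan 7/26 = 26.9% → the Basic plan
Referral: Plan Y 21/30 = 70.0%, the Basic plan 100/124 = 80.6% → the Basic plan
Organic: Plan Y 16/35 = 45.7%, the Basic plan 34/64 = 53.1% → the Basic plan
Overall: Plan Y 439/546 = 80.4%, the Basic plan 558/645 = 86.5% → the Basic plan
The Basic plan wins overall and in every signup group — no reversal.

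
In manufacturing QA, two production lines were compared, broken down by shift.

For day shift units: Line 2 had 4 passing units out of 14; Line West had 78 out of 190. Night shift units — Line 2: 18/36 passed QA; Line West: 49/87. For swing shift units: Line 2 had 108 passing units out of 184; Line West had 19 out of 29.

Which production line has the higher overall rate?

Day shift: Line 2 4/14 = 28.6%, Line West 78/190 = 41.1% → Line West
Night shift: Line 2 18/36 = 50.0%, Line West 49/87 = 56.3% → Line West
Swing shift: Line 2 108/184 = 58.7%, Line West 19/29 = 65.5% → Line West
Overall: Line 2 130/234 = 55.6%, Line West 146/306 = 47.7% → Line 2
(Line West wins every shift group but Line 2 wins overall — Line West's units skew toward the low-rate day shift group.)

Line 2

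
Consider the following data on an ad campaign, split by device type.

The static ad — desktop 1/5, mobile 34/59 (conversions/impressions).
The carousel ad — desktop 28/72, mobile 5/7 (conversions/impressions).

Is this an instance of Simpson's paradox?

Desktop: the static ad 1/5 = 20.0%, the carousel ad 28/72 = 38.9% → the carousel ad
Mobile: the static ad 34/59 = 57.6%, the carousel ad 5/7 = 71.4% → the carousel ad
Overall: the static ad 35/64 = 54.7%, the carousel ad 33/79 = 41.8% → the static ad
The carousel ad wins each device group but the static ad wins overall — the comparison reverses. The carousel ad's impressions skew toward desktop, which has a lower base rate.

Yes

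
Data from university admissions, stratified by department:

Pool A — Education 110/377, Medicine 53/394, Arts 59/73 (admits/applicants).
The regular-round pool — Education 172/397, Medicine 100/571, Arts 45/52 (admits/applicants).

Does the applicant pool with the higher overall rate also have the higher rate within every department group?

Education: Pool A 110/377 = 29.2%, the regular-round pool 172/397 = 43.3% → the regular-round pool
Medicine: Pool A 53/394 = 13.5%, the regular-round pool 100/571 = 17.5% → the regular-round pool
Arts: Pool A 59/73 = 80.8%, the regular-round pool 45/52 = 86.5% → the regular-round pool
Overall: Pool A 222/844 = 26.3%, the regular-round pool 317/1020 = 31.1% → the regular-round pool
The regular-round pool wins overall and in every department group — no reversal.

Yes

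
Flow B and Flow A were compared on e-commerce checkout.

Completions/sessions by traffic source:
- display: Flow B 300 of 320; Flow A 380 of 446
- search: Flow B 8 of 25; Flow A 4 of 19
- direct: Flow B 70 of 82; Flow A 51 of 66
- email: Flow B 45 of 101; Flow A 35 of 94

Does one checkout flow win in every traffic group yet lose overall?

Display: Flow B 300/320 = 93.8%, Flow A 380/446 = 85.2% → Flow B
Search: Flow B 8/25 = 32.0%, Flow A 4/19 = 21.1% → Flow B
Direct: Flow B 70/82 = 85.4%, Flow A 51/66 = 77.3% → Flow B
Email: Flow B 45/101 = 44.6%, Flow A 35/94 = 37.2% → Flow B
Overall: Flow B 423/528 = 80.1%, Flow A 470/625 = 75.2% → Flow B
Flow B wins overall and in every traffic group — no reversal.

No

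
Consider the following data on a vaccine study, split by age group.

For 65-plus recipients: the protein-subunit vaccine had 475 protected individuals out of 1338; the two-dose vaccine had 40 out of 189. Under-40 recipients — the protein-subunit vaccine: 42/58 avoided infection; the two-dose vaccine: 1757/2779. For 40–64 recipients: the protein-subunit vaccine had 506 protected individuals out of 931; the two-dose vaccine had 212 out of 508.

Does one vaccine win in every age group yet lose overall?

Yes

65-plus: the protein-subunit vaccine 475/1338 = 35.5%, the two-dose vaccine 40/189 = 21.2% → the protein-subunit vaccine
Under-40: the protein-subunit vaccine 42/58 = 72.4%, the two-dose vaccine 1757/2779 = 63.2% → the protein-subunit vaccine
40–64: the protein-subunit vaccine 506/931 = 54.4%, the two-dose vaccine 212/508 = 41.7% → the protein-subunit vaccine
Overall: the protein-subunit vaccine 1023/2327 = 44.0%, the two-dose vaccine 2009/3476 = 57.8% → the two-dose vaccine
The protein-subunit vaccine wins each age group but the two-dose vaccine wins overall — the comparison reverses. The protein-subunit vaccine's recipients skew toward 65-plus, which has a lower base rate.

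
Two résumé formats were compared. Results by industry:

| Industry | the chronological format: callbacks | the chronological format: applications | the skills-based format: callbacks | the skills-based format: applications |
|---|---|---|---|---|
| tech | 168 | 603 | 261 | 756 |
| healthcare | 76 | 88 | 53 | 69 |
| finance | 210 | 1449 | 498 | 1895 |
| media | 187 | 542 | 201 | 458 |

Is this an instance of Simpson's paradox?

No

Tech: the chronological format 168/603 = 27.9%, the skills-based format 261/756 = 34.5% → the skills-based format
Healthcare: the chronological format 76/88 = 86.4%, the skills-based format 53/69 = 76.8% → the chronological format
Finance: the chronological format 210/1449 = 14.5%, the skills-based format 498/1895 = 26.3% → the skills-based format
Media: the chronological format 187/542 = 34.5%, the skills-based format 201/458 = 43.9% → the skills-based format
Overall: the chronological format 641/2682 = 23.9%, the skills-based format 1013/3178 = 31.9% → the skills-based format
Neither sweeps: the chronological format wins 1 of 4 groups, the skills-based format wins 3. The skills-based format wins overall but not every group — no Simpson reversal.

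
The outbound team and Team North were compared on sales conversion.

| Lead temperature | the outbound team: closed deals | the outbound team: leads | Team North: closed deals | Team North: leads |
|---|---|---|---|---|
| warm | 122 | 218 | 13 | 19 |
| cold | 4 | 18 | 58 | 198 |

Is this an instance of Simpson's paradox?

Warm: the outbound team 122/218 = 56.0%, Team North 13/19 = 68.4% → Team North
Cold: the outbound team 4/18 = 22.2%, Team North 58/198 = 29.3% → Team North
Overall: the outbound team 126/236 = 53.4%, Team North 71/217 = 32.7% → the outbound team
Team North wins each lead group but the outbound team wins overall — the comparison reverses. Team North's leads skew toward cold, which has a lower base rate.

Yes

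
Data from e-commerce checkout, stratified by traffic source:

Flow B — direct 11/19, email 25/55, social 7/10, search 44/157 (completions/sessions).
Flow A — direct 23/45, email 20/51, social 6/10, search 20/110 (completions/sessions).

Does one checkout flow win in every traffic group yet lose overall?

Direct: Flow B 11/19 = 57.9%, Flow A 23/45 = 51.1% → Flow B
Email: Flow B 25/55 = 45.5%, Flow A 20/51 = 39.2% → Flow B
Social: Flow B 7/10 = 70.0%, Flow A 6/10 = 60.0% → Flow B
Search: Flow B 44/157 = 28.0%, Flow A 20/110 = 18.2% → Flow B
Overall: Flow B 87/241 = 36.1%, Flow A 69/216 = 31.9% → Flow B
Flow B wins overall and in every traffic group — no reversal.

No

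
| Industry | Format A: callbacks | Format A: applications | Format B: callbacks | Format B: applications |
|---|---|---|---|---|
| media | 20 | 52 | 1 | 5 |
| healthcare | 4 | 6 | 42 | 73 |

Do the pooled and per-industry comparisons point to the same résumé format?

No

Media: Format A 20/52 = 38.5%, Format B 1/5 = 20.0% → Format A
Healthcare: Format A 4/6 = 66.7%, Format B 42/73 = 57.5% → Format A
Overall: Format A 24/58 = 41.4%, Format B 43/78 = 55.1% → Format B
Format A wins each industry group but Format B wins overall — the comparison reverses. Format A's applications skew toward media, which has a lower base rate.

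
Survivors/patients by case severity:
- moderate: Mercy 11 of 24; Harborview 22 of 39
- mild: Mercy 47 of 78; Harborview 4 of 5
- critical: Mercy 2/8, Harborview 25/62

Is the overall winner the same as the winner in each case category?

No

Moderate: Mercy 11/24 = 45.8%, Harborview 22/39 = 56.4% → Harborview
Mild: Mercy 47/78 = 60.3%, Harborview 4/5 = 80.0% → Harborview
Critical: Mercy 2/8 = 25.0%, Harborview 25/62 = 40.3% → Harborview
Overall: Mercy 60/110 = 54.5%, Harborview 51/106 = 48.1% → Mercy
Harborview wins each case group but Mercy wins overall — the comparison reverses. Harborview's patients skew toward critical, which has a lower base rate.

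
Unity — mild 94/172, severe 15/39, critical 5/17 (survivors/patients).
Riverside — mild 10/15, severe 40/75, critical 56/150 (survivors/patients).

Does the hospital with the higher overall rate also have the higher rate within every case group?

No

Mild: Unity 94/172 = 54.7%, Riverside 10/15 = 66.7% → Riverside
Severe: Unity 15/39 = 38.5%, Riverside 40/75 = 53.3% → Riverside
Critical: Unity 5/17 = 29.4%, Riverside 56/150 = 37.3% → Riverside
Overall: Unity 114/228 = 50.0%, Riverside 106/240 = 44.2% → Unity
Riverside wins each case group but Unity wins overall — the comparison reverses. Riverside's patients skew toward critical, which has a lower base rate.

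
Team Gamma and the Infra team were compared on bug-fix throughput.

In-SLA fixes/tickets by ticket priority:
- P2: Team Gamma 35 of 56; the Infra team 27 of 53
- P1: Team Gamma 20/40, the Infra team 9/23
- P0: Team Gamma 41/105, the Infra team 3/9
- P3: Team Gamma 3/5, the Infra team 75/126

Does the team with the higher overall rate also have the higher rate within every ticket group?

P2: Team Gamma 35/56 = 62.5%, the Infra team 27/53 = 50.9% → Team Gamma
P1: Team Gamma 20/40 = 50.0%, the Infra team 9/23 = 39.1% → Team Gamma
P0: Team Gamma 41/105 = 39.0%, the Infra team 3/9 = 33.3% → Team Gamma
P3: Team Gamma 3/5 = 60.0%, the Infra team 75/126 = 59.5% → Team Gamma
Overall: Team Gamma 99/206 = 48.1%, the Infra team 114/211 = 54.0% → the Infra team
Team Gamma wins each ticket group but the Infra team wins overall — the comparison reverses. Team Gamma's tickets skew toward P0, which has a lower base rate.

No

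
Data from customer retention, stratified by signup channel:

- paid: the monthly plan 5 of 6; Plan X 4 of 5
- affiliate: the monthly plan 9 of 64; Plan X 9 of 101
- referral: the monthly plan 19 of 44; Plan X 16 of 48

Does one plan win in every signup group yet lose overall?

Paid: the monthly plan 5/6 = 83.3%, Plan X 4/5 = 80.0% → the monthly plan
Affiliate: the monthly plan 9/64 = 14.1%, Plan X 9/101 = 8.9% → the monthly plan
Referral: the monthly plan 19/44 = 43.2%, Plan X 16/48 = 33.3% → the monthly plan
Overall: the monthly plan 33/114 = 28.9%, Plan X 29/154 = 18.8% → the monthly plan
The monthly plan wins overall and in every signup group — no reversal.

No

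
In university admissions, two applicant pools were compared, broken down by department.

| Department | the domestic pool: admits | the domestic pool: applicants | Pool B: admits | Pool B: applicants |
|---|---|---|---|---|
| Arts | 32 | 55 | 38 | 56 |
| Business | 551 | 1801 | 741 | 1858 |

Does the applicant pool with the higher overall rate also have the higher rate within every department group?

Arts: the domestic pool 32/55 = 58.2%, Pool B 38/56 = 67.9% → Pool B
Business: the domestic pool 551/1801 = 30.6%, Pool B 741/1858 = 39.9% → Pool B
Overall: the domestic pool 583/1856 = 31.4%, Pool B 779/1914 = 40.7% → Pool B
Pool B wins overall and in every department group — no reversal.

Yes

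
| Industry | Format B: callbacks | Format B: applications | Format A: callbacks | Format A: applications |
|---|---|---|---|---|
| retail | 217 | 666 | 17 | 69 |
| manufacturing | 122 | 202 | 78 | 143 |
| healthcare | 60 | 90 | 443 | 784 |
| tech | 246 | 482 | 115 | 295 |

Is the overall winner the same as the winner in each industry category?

No

Retail: Format B 217/666 = 32.6%, Format A 17/69 = 24.6% → Format B
Manufacturing: Format B 122/202 = 60.4%, Format A 78/143 = 54.5% → Format B
Healthcare: Format B 60/90 = 66.7%, Format A 443/784 = 56.5% → Format B
Tech: Format B 246/482 = 51.0%, Format A 115/295 = 39.0% → Format B
Overall: Format B 645/1440 = 44.8%, Format A 653/1291 = 50.6% → Format A
Format B wins each industry group but Format A wins overall — the comparison reverses. Format B's applications skew toward retail, which has a lower base rate.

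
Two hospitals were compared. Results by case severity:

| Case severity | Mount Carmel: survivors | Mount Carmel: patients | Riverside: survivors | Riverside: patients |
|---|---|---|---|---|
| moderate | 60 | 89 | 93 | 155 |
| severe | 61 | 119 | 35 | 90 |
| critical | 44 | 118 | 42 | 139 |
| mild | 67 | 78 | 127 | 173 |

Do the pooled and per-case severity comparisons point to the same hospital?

Moderate: Mount Carmel 60/89 = 67.4%, Riverside 93/155 = 60.0% → Mount Carmel
Severe: Mount Carmel 61/119 = 51.3%, Riverside 35/90 = 38.9% → Mount Carmel
Critical: Mount Carmel 44/118 = 37.3%, Riverside 42/139 = 30.2% → Mount Carmel
Mild: Mount Carmel 67/78 = 85.9%, Riverside 127/173 = 73.4% → Mount Carmel
Overall: Mount Carmel 232/404 = 57.4%, Riverside 297/557 = 53.3% → Mount Carmel
Mount Carmel wins overall and in every case group — no reversal.

Yes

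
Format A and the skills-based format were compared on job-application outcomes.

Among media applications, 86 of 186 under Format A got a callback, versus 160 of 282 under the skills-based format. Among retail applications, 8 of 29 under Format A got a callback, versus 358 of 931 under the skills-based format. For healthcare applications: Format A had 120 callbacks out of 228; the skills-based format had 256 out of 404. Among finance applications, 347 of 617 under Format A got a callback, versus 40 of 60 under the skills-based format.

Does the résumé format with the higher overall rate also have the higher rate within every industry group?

No

Media: Format A 86/186 = 46.2%, the skills-based format 160/282 = 56.7% → the skills-based format
Retail: Format A 8/29 = 27.6%, the skills-based format 358/931 = 38.5% → the skills-based format
Healthcare: Format A 120/228 = 52.6%, the skills-based format 256/404 = 63.4% → the skills-based format
Finance: Format A 347/617 = 56.2%, the skills-based format 40/60 = 66.7% → the skills-based format
Overall: Format A 561/1060 = 52.9%, the skills-based format 814/1677 = 48.5% → Format A
The skills-based format wins each industry group but Format A wins overall — the comparison reverses. The skills-based format's applications skew toward retail, which has a lower base rate.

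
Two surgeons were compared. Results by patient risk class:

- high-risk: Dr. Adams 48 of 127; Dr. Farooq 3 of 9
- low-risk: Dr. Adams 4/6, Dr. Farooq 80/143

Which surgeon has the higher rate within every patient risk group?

High-risk: Dr. Adams 48/127 = 37.8%, Dr. Farooq 3/9 = 33.3% → Dr. Adams
Low-risk: Dr. Adams 4/6 = 66.7%, Dr. Farooq 80/143 = 55.9% → Dr. Adams
Dr. Adams has the higher rate in both groups.

Dr. Adams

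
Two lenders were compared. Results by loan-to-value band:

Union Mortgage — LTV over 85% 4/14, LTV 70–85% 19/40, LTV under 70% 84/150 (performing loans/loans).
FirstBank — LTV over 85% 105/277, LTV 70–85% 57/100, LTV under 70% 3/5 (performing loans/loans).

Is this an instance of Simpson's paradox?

LTV over 85%: Union Mortgage 4/14 = 28.6%, FirstBank 105/277 = 37.9% → FirstBank
LTV 70–85%: Union Mortgage 19/40 = 47.5%, FirstBank 57/100 = 57.0% → FirstBank
LTV under 70%: Union Mortgage 84/150 = 56.0%, FirstBank 3/5 = 60.0% → FirstBank
Overall: Union Mortgage 107/204 = 52.5%, FirstBank 165/382 = 43.2% → Union Mortgage
FirstBank wins each loan-to-value group but Union Mortgage wins overall — the comparison reverses. FirstBank's loans skew toward LTV over 85%, which has a lower base rate.

Yes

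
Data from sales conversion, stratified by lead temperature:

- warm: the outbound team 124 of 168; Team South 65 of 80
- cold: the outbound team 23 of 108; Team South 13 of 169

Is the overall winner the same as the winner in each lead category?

No

Warm: the outbound team 124/168 = 73.8%, Team South 65/80 = 81.2% → Team South
Cold: the outbound team 23/108 = 21.3%, Team South 13/169 = 7.7% → the outbound team
Overall: the outbound team 147/276 = 53.3%, Team South 78/249 = 31.3% → the outbound team
Neither sweeps: the outbound team wins 1 of 2 groups, Team South wins 1. The outbound team wins overall but not every group — no Simpson reversal.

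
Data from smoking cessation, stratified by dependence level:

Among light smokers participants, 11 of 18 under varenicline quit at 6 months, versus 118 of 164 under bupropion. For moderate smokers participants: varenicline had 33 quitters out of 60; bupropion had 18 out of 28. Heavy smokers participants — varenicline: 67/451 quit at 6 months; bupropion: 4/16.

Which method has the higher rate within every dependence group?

bupropion

Light smokers: varenicline 11/18 = 61.1%, bupropion 118/164 = 72.0% → bupropion
Moderate smokers: varenicline 33/60 = 55.0%, bupropion 18/28 = 64.3% → bupropion
Heavy smokers: varenicline 67/451 = 14.9%, bupropion 4/16 = 25.0% → bupropion
Bupropion has the higher rate in all 3 groups.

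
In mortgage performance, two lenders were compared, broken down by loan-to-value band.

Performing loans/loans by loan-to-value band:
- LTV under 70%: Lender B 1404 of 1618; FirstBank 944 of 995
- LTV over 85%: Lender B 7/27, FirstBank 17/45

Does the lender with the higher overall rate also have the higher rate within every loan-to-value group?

Yes

LTV under 70%: Lender B 1404/1618 = 86.8%, FirstBank 944/995 = 94.9% → FirstBank
LTV over 85%: Lender B 7/27 = 25.9%, FirstBank 17/45 = 37.8% → FirstBank
Overall: Lender B 1411/1645 = 85.8%, FirstBank 961/1040 = 92.4% → FirstBank
FirstBank wins overall and in every loan-to-value group — no reversal.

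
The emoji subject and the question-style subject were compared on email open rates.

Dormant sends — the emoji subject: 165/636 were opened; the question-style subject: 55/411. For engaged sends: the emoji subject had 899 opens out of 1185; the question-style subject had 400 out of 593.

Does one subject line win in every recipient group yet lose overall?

Dormant: the emoji subject 165/636 = 25.9%, the question-style subject 55/411 = 13.4% → the emoji subject
Engaged: the emoji subject 899/1185 = 75.9%, the question-style subject 400/593 = 67.5% → the emoji subject
Overall: the emoji subject 1064/1821 = 58.4%, the question-style subject 455/1004 = 45.3% → the emoji subject
The emoji subject wins overall and in every recipient group — no reversal.

No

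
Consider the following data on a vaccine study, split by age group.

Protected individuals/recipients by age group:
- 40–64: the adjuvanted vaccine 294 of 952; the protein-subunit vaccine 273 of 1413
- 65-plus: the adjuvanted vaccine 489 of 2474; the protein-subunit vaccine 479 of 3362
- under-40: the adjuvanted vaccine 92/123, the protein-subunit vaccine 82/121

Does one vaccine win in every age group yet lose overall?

40–64: the adjuvanted vaccine 294/952 = 30.9%, the protein-subunit vaccine 273/1413 = 19.3% → the adjuvanted vaccine
65-plus: the adjuvanted vaccine 489/2474 = 19.8%, the protein-subunit vaccine 479/3362 = 14.2% → the adjuvanted vaccine
Under-40: the adjuvanted vaccine 92/123 = 74.8%, the protein-subunit vaccine 82/121 = 67.8% → the adjuvanted vaccine
Overall: the adjuvanted vaccine 875/3549 = 24.7%, the protein-subunit vaccine 834/4896 = 17.0% → the adjuvanted vaccine
The adjuvanted vaccine wins overall and in every age group — no reversal.

No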